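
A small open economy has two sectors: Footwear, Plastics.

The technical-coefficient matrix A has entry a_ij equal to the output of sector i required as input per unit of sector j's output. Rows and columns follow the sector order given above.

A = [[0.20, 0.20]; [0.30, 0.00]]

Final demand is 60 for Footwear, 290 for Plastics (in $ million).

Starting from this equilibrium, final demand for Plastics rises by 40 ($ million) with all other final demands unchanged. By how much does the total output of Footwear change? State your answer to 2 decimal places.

I − A =
  [   0.80    -0.20]
  [  -0.30     1.00]
det(I−A) = (0.80)(1.00) − (-0.20)(-0.30) = 0.7400
adj(I−A) = [[1.00, 0.20], [0.30, 0.80]]
(I − A)⁻¹ = adj(I−A) / det(I−A) ≈
  [   1.3514     0.2703]
  [   0.4054     1.0811]
Δx = (I − A)⁻¹ Δd with Δd having +40 in the Plastics component and 0 elsewhere.
So Δx_F = L_FP · (+40), where L_FP = adj(I−A)_FP / det(I−A) = 0.20 / 0.7400.
Δx_F = 0.20 × (+40) / 0.7400 = 8.00 / 0.7400 ≈ 10.81.

Δx_F = 10.81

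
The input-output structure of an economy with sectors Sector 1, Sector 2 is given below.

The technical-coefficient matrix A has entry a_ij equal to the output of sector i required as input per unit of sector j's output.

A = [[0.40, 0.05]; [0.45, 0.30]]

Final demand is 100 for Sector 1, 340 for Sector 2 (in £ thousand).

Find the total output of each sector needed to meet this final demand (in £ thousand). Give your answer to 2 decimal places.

I − A =
  [   0.60    -0.05]
  [  -0.45     0.70]
det(I−A) = (0.60)(0.70) − (-0.05)(-0.45) = 0.3975
adj(I−A) = [[0.70, 0.05], [0.45, 0.60]]
(I − A)⁻¹ = adj(I−A) / det(I−A) ≈
  [   1.7610     0.1258]
  [   1.1321     1.5094]
x = (I − A)⁻¹ d = adj(I−A)·d / det(I−A), with det(I−A) = 0.3975:
  x_1 = (0.70·100 + 0.05·340) / 0.3975 = 87.00 / 0.3975 ≈ 218.87
  x_2 = (0.45·100 + 0.60·340) / 0.3975 = 249.00 / 0.3975 ≈ 626.42

x_1 = 218.87, x_2 = 626.42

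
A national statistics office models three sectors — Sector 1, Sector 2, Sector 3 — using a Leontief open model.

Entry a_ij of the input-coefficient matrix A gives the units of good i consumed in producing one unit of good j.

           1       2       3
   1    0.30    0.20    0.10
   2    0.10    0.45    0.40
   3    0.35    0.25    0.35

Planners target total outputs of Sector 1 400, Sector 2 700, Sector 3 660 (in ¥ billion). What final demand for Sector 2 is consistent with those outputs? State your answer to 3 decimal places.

d_2 = 81.000

I − A =
  [   0.70    -0.20    -0.10]
  [  -0.10     0.55    -0.40]
  [  -0.35    -0.25     0.65]
d = (I − A) x:
  d_1 = (+0.70)·400 + (-0.20)·700 + (-0.10)·660 = 74.000
  d_2 = (-0.10)·400 + (+0.55)·700 + (-0.40)·660 = 81.000
  d_3 = (-0.35)·400 + (-0.25)·700 + (+0.65)·660 = 114.000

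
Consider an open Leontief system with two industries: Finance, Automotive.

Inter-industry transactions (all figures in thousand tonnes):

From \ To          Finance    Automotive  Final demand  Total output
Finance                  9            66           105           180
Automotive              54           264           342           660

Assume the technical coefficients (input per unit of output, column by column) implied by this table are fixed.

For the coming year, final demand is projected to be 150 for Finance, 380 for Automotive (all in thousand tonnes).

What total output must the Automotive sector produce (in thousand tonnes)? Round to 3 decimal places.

x_2 = 751.852

Technical coefficients a_ij = z_ij / X_j:
  a_11 = 9/180 = 0.05, a_21 = 54/180 = 0.30
  a_12 = 66/660 = 0.10, a_22 = 264/660 = 0.40
I − A =
  [   0.95    -0.10]
  [  -0.30     0.60]
det(I−A) = (0.95)(0.60) − (-0.10)(-0.30) = 0.5400
adj(I−A) = [[0.60, 0.10], [0.30, 0.95]]
(I − A)⁻¹ = adj(I−A) / det(I−A) ≈
  [   1.1111     0.1852]
  [   0.5556     1.7593]
x = (I − A)⁻¹ d = adj(I−A)·d / det(I−A), with det(I−A) = 0.5400:
  x_1 = (0.60·150 + 0.10·380) / 0.5400 = 128.00 / 0.5400 ≈ 237.037
  x_2 = (0.30·150 + 0.95·380) / 0.5400 = 406.00 / 0.5400 ≈ 751.852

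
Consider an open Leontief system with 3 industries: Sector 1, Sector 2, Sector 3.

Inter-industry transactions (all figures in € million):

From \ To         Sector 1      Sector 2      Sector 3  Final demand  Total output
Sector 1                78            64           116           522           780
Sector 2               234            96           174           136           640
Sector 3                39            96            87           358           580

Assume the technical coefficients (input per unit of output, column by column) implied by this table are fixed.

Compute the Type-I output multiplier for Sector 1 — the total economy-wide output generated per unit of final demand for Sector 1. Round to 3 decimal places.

Technical coefficients a_ij = z_ij / X_j:
  a_11 = 78/780 = 0.10, a_21 = 234/780 = 0.30, a_31 = 39/780 = 0.05
  a_12 = 64/640 = 0.10, a_22 = 96/640 = 0.15, a_32 = 96/640 = 0.15
  a_13 = 116/580 = 0.20, a_23 = 174/580 = 0.30, a_33 = 87/580 = 0.15
I − A =
  [   0.90    -0.10    -0.20]
  [  -0.30     0.85    -0.30]
  [  -0.05    -0.15     0.85]
Cofactors of I−A, C_ij = (−1)^(i+j)·(minor ij) (rows/columns in the sector order above):
  C_11 = (0.85)(0.85) − (-0.30)(-0.15) = 0.6775
  C_12 = −[(-0.30)(0.85) − (-0.30)(-0.05)] = 0.2700
  C_13 = (-0.30)(-0.15) − (0.85)(-0.05) = 0.0875
  C_21 = −[(-0.10)(0.85) − (-0.20)(-0.15)] = 0.1150
  C_22 = (0.90)(0.85) − (-0.20)(-0.05) = 0.7550
  C_23 = −[(0.90)(-0.15) − (-0.10)(-0.05)] = 0.1400
  C_31 = (-0.10)(-0.30) − (-0.20)(0.85) = 0.2000
  C_32 = −[(0.90)(-0.30) − (-0.20)(-0.30)] = 0.3300
  C_33 = (0.90)(0.85) − (-0.10)(-0.30) = 0.7350
det(I−A) = Σ_j (I−A)_1j·C_1j = (0.90)(0.6775) + (-0.10)(0.2700) + (-0.20)(0.0875) = 0.56525
adj(I−A) = Cᵀ =
  [ 0.6775   0.1150   0.2000]
  [ 0.2700   0.7550   0.3300]
  [ 0.0875   0.1400   0.7350]
(I − A)⁻¹ = adj(I−A) / det(I−A) ≈
  [   1.1986     0.2034     0.3538]
  [   0.4777     1.3357     0.5838]
  [   0.1548     0.2477     1.3003]
The output multiplier for sector j is the column-j sum of the Leontief inverse (I − A)⁻¹ = adj(I−A) / det(I−A).
Column 1 of adj(I−A): (0.6775, 0.2700, 0.0875); det(I−A) = 0.56525.
m_1 = (0.6775 + 0.2700 + 0.0875) / 0.56525 = 1.035 / 0.56525 ≈ 1.831.

m_1 = 1.831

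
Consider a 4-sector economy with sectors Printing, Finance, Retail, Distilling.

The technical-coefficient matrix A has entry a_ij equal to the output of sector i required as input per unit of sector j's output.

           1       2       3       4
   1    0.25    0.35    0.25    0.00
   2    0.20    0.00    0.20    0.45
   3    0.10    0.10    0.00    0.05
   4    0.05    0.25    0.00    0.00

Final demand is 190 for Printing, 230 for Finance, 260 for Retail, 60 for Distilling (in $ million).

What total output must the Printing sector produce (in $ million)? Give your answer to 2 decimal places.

I − A =
  [   0.75    -0.35    -0.25     0.00]
  [  -0.20     1.00    -0.20    -0.45]
  [  -0.10    -0.10     1.00    -0.05]
  [  -0.05    -0.25     0.00     1.00]
Compute the cofactors C_ij = (−1)^(i+j)·(3×3 minor ij) of I−A; the adjugate is their transpose:
adj(I−A) = Cᵀ =
  [ 0.865000   0.378125   0.291875   0.184750]
  [ 0.243000   0.724375   0.205625   0.336250]
  [ 0.116000   0.120250   0.587750   0.083500]
  [ 0.104000   0.200000   0.066000   0.628000]
det(I−A) = Σ_j (I−A)_1j·C_1j = (0.75)(0.865000) + (-0.35)(0.243000) + (-0.25)(0.116000) + (0.00)(0.104000) = 0.5347
(I − A)⁻¹ = adj(I−A) / det(I−A) ≈
  [   1.6177     0.7072     0.5459     0.3455]
  [   0.4545     1.3547     0.3846     0.6289]
  [   0.2169     0.2249     1.0992     0.1562]
  [   0.1945     0.3740     0.1234     1.1745]
x = (I − A)⁻¹ d = adj(I−A)·d / det(I−A), with det(I−A) = 0.5347:
  x_1 = (0.865000·190 + 0.378125·230 + 0.291875·260 + 0.184750·60) / 0.5347 = 338.29125 / 0.5347 ≈ 632.67
  x_2 = (0.243000·190 + 0.724375·230 + 0.205625·260 + 0.336250·60) / 0.5347 = 286.41375 / 0.5347 ≈ 535.65
  x_3 = (0.116000·190 + 0.120250·230 + 0.587750·260 + 0.083500·60) / 0.5347 = 207.5225 / 0.5347 ≈ 388.11
  x_4 = (0.104000·190 + 0.200000·230 + 0.066000·260 + 0.628000·60) / 0.5347 = 120.60 / 0.5347 ≈ 225.55

x_1 = 632.67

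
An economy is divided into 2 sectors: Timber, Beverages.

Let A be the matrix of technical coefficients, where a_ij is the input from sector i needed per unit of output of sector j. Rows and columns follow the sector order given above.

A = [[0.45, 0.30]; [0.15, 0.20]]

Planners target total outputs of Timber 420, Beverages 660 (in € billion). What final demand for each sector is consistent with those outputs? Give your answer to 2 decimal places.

I − A =
  [   0.55    -0.30]
  [  -0.15     0.80]
d = (I − A) x:
  d_T = (+0.55)·420 + (-0.30)·660 = 33.00
  d_B = (-0.15)·420 + (+0.80)·660 = 465.00

d_T = 33.00, d_B = 465.00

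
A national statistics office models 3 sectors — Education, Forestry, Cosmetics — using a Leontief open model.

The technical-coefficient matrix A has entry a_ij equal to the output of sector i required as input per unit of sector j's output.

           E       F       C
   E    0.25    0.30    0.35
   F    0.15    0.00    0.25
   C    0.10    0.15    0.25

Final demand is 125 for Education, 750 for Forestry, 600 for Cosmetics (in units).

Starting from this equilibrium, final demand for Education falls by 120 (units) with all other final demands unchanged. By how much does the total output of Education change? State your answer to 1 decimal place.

I − A =
  [   0.75    -0.30    -0.35]
  [  -0.15     1.00    -0.25]
  [  -0.10    -0.15     0.75]
Cofactors of I−A, C_ij = (−1)^(i+j)·(minor ij) (rows/columns in the sector order above):
  C_11 = (1.00)(0.75) − (-0.25)(-0.15) = 0.7125
  C_12 = −[(-0.15)(0.75) − (-0.25)(-0.10)] = 0.1375
  C_13 = (-0.15)(-0.15) − (1.00)(-0.10) = 0.1225
  C_21 = −[(-0.30)(0.75) − (-0.35)(-0.15)] = 0.2775
  C_22 = (0.75)(0.75) − (-0.35)(-0.10) = 0.5275
  C_23 = −[(0.75)(-0.15) − (-0.30)(-0.10)] = 0.1425
  C_31 = (-0.30)(-0.25) − (-0.35)(1.00) = 0.4250
  C_32 = −[(0.75)(-0.25) − (-0.35)(-0.15)] = 0.2400
  C_33 = (0.75)(1.00) − (-0.30)(-0.15) = 0.7050
det(I−A) = Σ_j (I−A)_1j·C_1j = (0.75)(0.7125) + (-0.30)(0.1375) + (-0.35)(0.1225) = 0.45025
adj(I−A) = Cᵀ =
  [ 0.7125   0.2775   0.4250]
  [ 0.1375   0.5275   0.2400]
  [ 0.1225   0.1425   0.7050]
(I − A)⁻¹ = adj(I−A) / det(I−A) ≈
  [   1.5825     0.6163     0.9439]
  [   0.3054     1.1716     0.5330]
  [   0.2721     0.3165     1.5658]
Δx = (I − A)⁻¹ Δd with Δd having -120 in the Education component and 0 elsewhere.
So Δx_E = L_EE · (-120), where L_EE = adj(I−A)_EE / det(I−A) = 0.7125 / 0.45025.
Δx_E = 0.7125 × (-120) / 0.45025 = -85.50 / 0.45025 ≈ -189.9.

Δx_E = -189.9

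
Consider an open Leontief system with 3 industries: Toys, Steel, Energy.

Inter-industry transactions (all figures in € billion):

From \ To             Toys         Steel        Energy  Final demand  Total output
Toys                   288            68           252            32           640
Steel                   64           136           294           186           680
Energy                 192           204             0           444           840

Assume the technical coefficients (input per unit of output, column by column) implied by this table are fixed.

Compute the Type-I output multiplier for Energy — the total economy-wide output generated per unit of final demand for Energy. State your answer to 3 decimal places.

Technical coefficients a_ij = z_ij / X_j:
  a_11 = 288/640 = 0.45, a_21 = 64/640 = 0.10, a_31 = 192/640 = 0.30
  a_12 = 68/680 = 0.10, a_22 = 136/680 = 0.20, a_32 = 204/680 = 0.30
  a_13 = 252/840 = 0.30, a_23 = 294/840 = 0.35, a_33 = 0/840 = 0.00
I − A =
  [   0.55    -0.10    -0.30]
  [  -0.10     0.80    -0.35]
  [  -0.30    -0.30     1.00]
Cofactors of I−A, C_ij = (−1)^(i+j)·(minor ij) (rows/columns in the sector order above):
  C_11 = (0.80)(1.00) − (-0.35)(-0.30) = 0.6950
  C_12 = −[(-0.10)(1.00) − (-0.35)(-0.30)] = 0.2050
  C_13 = (-0.10)(-0.30) − (0.80)(-0.30) = 0.2700
  C_21 = −[(-0.10)(1.00) − (-0.30)(-0.30)] = 0.1900
  C_22 = (0.55)(1.00) − (-0.30)(-0.30) = 0.4600
  C_23 = −[(0.55)(-0.30) − (-0.10)(-0.30)] = 0.1950
  C_31 = (-0.10)(-0.35) − (-0.30)(0.80) = 0.2750
  C_32 = −[(0.55)(-0.35) − (-0.30)(-0.10)] = 0.2225
  C_33 = (0.55)(0.80) − (-0.10)(-0.10) = 0.4300
det(I−A) = Σ_j (I−A)_1j·C_1j = (0.55)(0.6950) + (-0.10)(0.2050) + (-0.30)(0.2700) = 0.28075
adj(I−A) = Cᵀ =
  [ 0.6950   0.1900   0.2750]
  [ 0.2050   0.4600   0.2225]
  [ 0.2700   0.1950   0.4300]
(I − A)⁻¹ = adj(I−A) / det(I−A) ≈
  [   2.4755     0.6768     0.9795]
  [   0.7302     1.6385     0.7925]
  [   0.9617     0.6946     1.5316]
The output multiplier for sector j is the column-j sum of the Leontief inverse (I − A)⁻¹ = adj(I−A) / det(I−A).
Column 3 of adj(I−A): (0.2750, 0.2225, 0.4300); det(I−A) = 0.28075.
m_3 = (0.2750 + 0.2225 + 0.4300) / 0.28075 = 0.9275 / 0.28075 ≈ 3.304.

m_3 = 3.304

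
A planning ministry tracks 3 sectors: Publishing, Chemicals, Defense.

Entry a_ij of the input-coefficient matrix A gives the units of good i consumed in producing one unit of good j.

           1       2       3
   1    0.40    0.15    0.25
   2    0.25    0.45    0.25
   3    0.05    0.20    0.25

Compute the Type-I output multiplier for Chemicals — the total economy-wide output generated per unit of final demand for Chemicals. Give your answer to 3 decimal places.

m_2 = 4.327

I − A =
  [   0.60    -0.15    -0.25]
  [  -0.25     0.55    -0.25]
  [  -0.05    -0.20     0.75]
Cofactors of I−A, C_ij = (−1)^(i+j)·(minor ij) (rows/columns in the sector order above):
  C_11 = (0.55)(0.75) − (-0.25)(-0.20) = 0.3625
  C_12 = −[(-0.25)(0.75) − (-0.25)(-0.05)] = 0.2000
  C_13 = (-0.25)(-0.20) − (0.55)(-0.05) = 0.0775
  C_21 = −[(-0.15)(0.75) − (-0.25)(-0.20)] = 0.1625
  C_22 = (0.60)(0.75) − (-0.25)(-0.05) = 0.4375
  C_23 = −[(0.60)(-0.20) − (-0.15)(-0.05)] = 0.1275
  C_31 = (-0.15)(-0.25) − (-0.25)(0.55) = 0.1750
  C_32 = −[(0.60)(-0.25) − (-0.25)(-0.25)] = 0.2125
  C_33 = (0.60)(0.55) − (-0.15)(-0.25) = 0.2925
det(I−A) = Σ_j (I−A)_1j·C_1j = (0.60)(0.3625) + (-0.15)(0.2000) + (-0.25)(0.0775) = 0.168125
adj(I−A) = Cᵀ =
  [ 0.3625   0.1625   0.1750]
  [ 0.2000   0.4375   0.2125]
  [ 0.0775   0.1275   0.2925]
(I − A)⁻¹ = adj(I−A) / det(I−A) ≈
  [   2.1561     0.9665     1.0409]
  [   1.1896     2.6022     1.2639]
  [   0.4610     0.7584     1.7398]
The output multiplier for sector j is the column-j sum of the Leontief inverse (I − A)⁻¹ = adj(I−A) / det(I−A).
Column 2 of adj(I−A): (0.1625, 0.4375, 0.1275); det(I−A) = 0.168125.
m_2 = (0.1625 + 0.4375 + 0.1275) / 0.168125 = 0.7275 / 0.168125 ≈ 4.327.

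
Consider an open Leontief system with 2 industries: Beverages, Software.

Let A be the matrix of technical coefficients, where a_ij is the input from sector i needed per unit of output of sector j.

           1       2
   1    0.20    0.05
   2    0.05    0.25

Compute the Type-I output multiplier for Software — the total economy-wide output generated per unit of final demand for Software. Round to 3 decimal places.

I − A =
  [   0.80    -0.05]
  [  -0.05     0.75]
det(I−A) = (0.80)(0.75) − (-0.05)(-0.05) = 0.5975
adj(I−A) = [[0.75, 0.05], [0.05, 0.80]]
(I − A)⁻¹ = adj(I−A) / det(I−A) ≈
  [   1.2552     0.0837]
  [   0.0837     1.3389]
The output multiplier for sector j is the column-j sum of the Leontief inverse (I − A)⁻¹ = adj(I−A) / det(I−A).
Column 2 of adj(I−A): (0.05, 0.80); det(I−A) = 0.5975.
m_2 = (0.05 + 0.80) / 0.5975 = 0.85 / 0.5975 ≈ 1.423.

m_2 = 1.423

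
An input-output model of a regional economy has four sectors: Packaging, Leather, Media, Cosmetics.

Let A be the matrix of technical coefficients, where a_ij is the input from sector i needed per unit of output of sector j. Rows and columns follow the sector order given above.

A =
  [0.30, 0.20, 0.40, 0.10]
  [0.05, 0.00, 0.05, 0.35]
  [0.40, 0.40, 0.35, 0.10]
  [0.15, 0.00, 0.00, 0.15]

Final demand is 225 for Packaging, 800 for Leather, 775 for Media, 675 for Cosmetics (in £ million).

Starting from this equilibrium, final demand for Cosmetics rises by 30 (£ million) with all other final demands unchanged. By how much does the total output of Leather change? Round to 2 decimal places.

Δx_2 = 17.78

I − A =
  [   0.70    -0.20    -0.40    -0.10]
  [  -0.05     1.00    -0.05    -0.35]
  [  -0.40    -0.40     0.65    -0.10]
  [  -0.15     0.00     0.00     0.85]
Compute the cofactors C_ij = (−1)^(i+j)·(3×3 minor ij) of I−A; the adjugate is their transpose:
adj(I−A) = Cᵀ =
  [ 0.5355   0.2465   0.3485   0.2055]
  [ 0.0795   0.2350   0.0670   0.1140]
  [ 0.3930   0.3030   0.5610   0.2370]
  [ 0.0945   0.0435   0.0615   0.2625]
det(I−A) = Σ_j (I−A)_1j·C_1j = (0.70)(0.5355) + (-0.20)(0.0795) + (-0.40)(0.3930) + (-0.10)(0.0945) = 0.1923
(I − A)⁻¹ = adj(I−A) / det(I−A) ≈
  [   2.7847     1.2819     1.8123     1.0686]
  [   0.4134     1.2220     0.3484     0.5928]
  [   2.0437     1.5757     2.9173     1.2324]
  [   0.4914     0.2262     0.3198     1.3651]
Δx = (I − A)⁻¹ Δd with Δd having +30 in the Cosmetics component and 0 elsewhere.
So Δx_2 = L_24 · (+30), where L_24 = adj(I−A)_24 / det(I−A) = 0.1140 / 0.1923.
Δx_2 = 0.1140 × (+30) / 0.1923 = 3.42 / 0.1923 ≈ 17.78.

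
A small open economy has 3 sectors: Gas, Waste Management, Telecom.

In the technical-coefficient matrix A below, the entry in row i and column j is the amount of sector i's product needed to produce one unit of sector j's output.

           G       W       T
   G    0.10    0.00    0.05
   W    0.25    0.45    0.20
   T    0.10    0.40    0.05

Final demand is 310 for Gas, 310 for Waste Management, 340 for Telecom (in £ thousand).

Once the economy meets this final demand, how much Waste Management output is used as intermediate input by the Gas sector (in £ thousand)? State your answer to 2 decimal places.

z_WG = 97.78

I − A =
  [   0.90     0.00    -0.05]
  [  -0.25     0.55    -0.20]
  [  -0.10    -0.40     0.95]
Cofactors of I−A, C_ij = (−1)^(i+j)·(minor ij) (rows/columns in the sector order above):
  C_11 = (0.55)(0.95) − (-0.20)(-0.40) = 0.4425
  C_12 = −[(-0.25)(0.95) − (-0.20)(-0.10)] = 0.2575
  C_13 = (-0.25)(-0.40) − (0.55)(-0.10) = 0.1550
  C_21 = −[(0.00)(0.95) − (-0.05)(-0.40)] = 0.0200
  C_22 = (0.90)(0.95) − (-0.05)(-0.10) = 0.8500
  C_23 = −[(0.90)(-0.40) − (0.00)(-0.10)] = 0.3600
  C_31 = (0.00)(-0.20) − (-0.05)(0.55) = 0.0275
  C_32 = −[(0.90)(-0.20) − (-0.05)(-0.25)] = 0.1925
  C_33 = (0.90)(0.55) − (0.00)(-0.25) = 0.4950
det(I−A) = Σ_j (I−A)_1j·C_1j = (0.90)(0.4425) + (0.00)(0.2575) + (-0.05)(0.1550) = 0.3905
adj(I−A) = Cᵀ =
  [ 0.4425   0.0200   0.0275]
  [ 0.2575   0.8500   0.1925]
  [ 0.1550   0.3600   0.4950]
(I − A)⁻¹ = adj(I−A) / det(I−A) ≈
  [   1.1332     0.0512     0.0704]
  [   0.6594     2.1767     0.4930]
  [   0.3969     0.9219     1.2676]
First solve x = (I − A)⁻¹ d = adj(I−A)·d / det(I−A); in particular x_G = (0.4425·310 + 0.0200·310 + 0.0275·340) / 0.3905 = 152.725 / 0.3905 ≈ 391.1012.
Intermediate flow from W to G: z_WG = a_WG · x_G = 0.25 × 152.725 / 0.3905 = 38.18125 / 0.3905 ≈ 97.78.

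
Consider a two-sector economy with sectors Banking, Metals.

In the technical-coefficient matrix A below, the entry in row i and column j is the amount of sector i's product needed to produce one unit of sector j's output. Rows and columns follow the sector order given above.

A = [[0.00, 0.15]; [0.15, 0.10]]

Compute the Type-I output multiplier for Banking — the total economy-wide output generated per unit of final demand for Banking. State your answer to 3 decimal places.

I − A =
  [   1.00    -0.15]
  [  -0.15     0.90]
det(I−A) = (1.00)(0.90) − (-0.15)(-0.15) = 0.8775
adj(I−A) = [[0.90, 0.15], [0.15, 1.00]]
(I − A)⁻¹ = adj(I−A) / det(I−A) ≈
  [   1.0256     0.1709]
  [   0.1709     1.1396]
The output multiplier for sector j is the column-j sum of the Leontief inverse (I − A)⁻¹ = adj(I−A) / det(I−A).
Column B of adj(I−A): (0.90, 0.15); det(I−A) = 0.8775.
m_B = (0.90 + 0.15) / 0.8775 = 1.05 / 0.8775 ≈ 1.197.

m_B = 1.197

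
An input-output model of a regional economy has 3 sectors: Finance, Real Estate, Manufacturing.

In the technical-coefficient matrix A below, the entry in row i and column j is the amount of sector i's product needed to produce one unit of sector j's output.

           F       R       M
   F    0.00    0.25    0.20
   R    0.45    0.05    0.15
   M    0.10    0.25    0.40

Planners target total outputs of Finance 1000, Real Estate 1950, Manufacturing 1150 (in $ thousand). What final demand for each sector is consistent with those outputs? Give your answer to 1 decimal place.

d_F = 282.5, d_R = 1230.0, d_M = 102.5

I − A =
  [   1.00    -0.25    -0.20]
  [  -0.45     0.95    -0.15]
  [  -0.10    -0.25     0.60]
d = (I − A) x:
  d_F = (+1.00)·1000 + (-0.25)·1950 + (-0.20)·1150 = 282.5
  d_R = (-0.45)·1000 + (+0.95)·1950 + (-0.15)·1150 = 1230.0
  d_M = (-0.10)·1000 + (-0.25)·1950 + (+0.60)·1150 = 102.5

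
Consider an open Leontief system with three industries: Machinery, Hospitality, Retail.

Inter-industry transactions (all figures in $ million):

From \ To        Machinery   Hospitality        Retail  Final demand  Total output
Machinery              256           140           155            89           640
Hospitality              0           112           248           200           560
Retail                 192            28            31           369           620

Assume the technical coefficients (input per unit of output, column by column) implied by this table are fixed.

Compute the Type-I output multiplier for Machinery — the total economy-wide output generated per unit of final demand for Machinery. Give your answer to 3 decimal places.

Technical coefficients a_ij = z_ij / X_j:
  a_MM = 256/640 = 0.40, a_HM = 0/640 = 0.00, a_RM = 192/640 = 0.30
  a_MH = 140/560 = 0.25, a_HH = 112/560 = 0.20, a_RH = 28/560 = 0.05
  a_MR = 155/620 = 0.25, a_HR = 248/620 = 0.40, a_RR = 31/620 = 0.05
I − A =
  [   0.60    -0.25    -0.25]
  [   0.00     0.80    -0.40]
  [  -0.30    -0.05     0.95]
Cofactors of I−A, C_ij = (−1)^(i+j)·(minor ij) (rows/columns in the sector order above):
  C_11 = (0.80)(0.95) − (-0.40)(-0.05) = 0.7400
  C_12 = −[(0.00)(0.95) − (-0.40)(-0.30)] = 0.1200
  C_13 = (0.00)(-0.05) − (0.80)(-0.30) = 0.2400
  C_21 = −[(-0.25)(0.95) − (-0.25)(-0.05)] = 0.2500
  C_22 = (0.60)(0.95) − (-0.25)(-0.30) = 0.4950
  C_23 = −[(0.60)(-0.05) − (-0.25)(-0.30)] = 0.1050
  C_31 = (-0.25)(-0.40) − (-0.25)(0.80) = 0.3000
  C_32 = −[(0.60)(-0.40) − (-0.25)(0.00)] = 0.2400
  C_33 = (0.60)(0.80) − (-0.25)(0.00) = 0.4800
det(I−A) = Σ_j (I−A)_1j·C_1j = (0.60)(0.7400) + (-0.25)(0.1200) + (-0.25)(0.2400) = 0.3540
adj(I−A) = Cᵀ =
  [ 0.7400   0.2500   0.3000]
  [ 0.1200   0.4950   0.2400]
  [ 0.2400   0.1050   0.4800]
(I − A)⁻¹ = adj(I−A) / det(I−A) ≈
  [   2.0904     0.7062     0.8475]
  [   0.3390     1.3983     0.6780]
  [   0.6780     0.2966     1.3559]
The output multiplier for sector j is the column-j sum of the Leontief inverse (I − A)⁻¹ = adj(I−A) / det(I−A).
Column M of adj(I−A): (0.7400, 0.1200, 0.2400); det(I−A) = 0.3540.
m_M = (0.7400 + 0.1200 + 0.2400) / 0.3540 = 1.10 / 0.3540 ≈ 3.107.

m_M = 3.107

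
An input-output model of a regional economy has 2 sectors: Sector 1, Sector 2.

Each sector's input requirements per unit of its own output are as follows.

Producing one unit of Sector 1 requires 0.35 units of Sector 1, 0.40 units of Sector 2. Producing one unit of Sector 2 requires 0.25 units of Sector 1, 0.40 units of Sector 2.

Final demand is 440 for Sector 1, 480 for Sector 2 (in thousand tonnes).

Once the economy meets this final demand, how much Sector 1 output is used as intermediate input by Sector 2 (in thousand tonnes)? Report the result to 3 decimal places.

z_12 = 420.690

I − A =
  [   0.65    -0.25]
  [  -0.40     0.60]
det(I−A) = (0.65)(0.60) − (-0.25)(-0.40) = 0.2900
adj(I−A) = [[0.60, 0.25], [0.40, 0.65]]
(I − A)⁻¹ = adj(I−A) / det(I−A) ≈
  [   2.0690     0.8621]
  [   1.3793     2.2414]
First solve x = (I − A)⁻¹ d = adj(I−A)·d / det(I−A); in particular x_2 = (0.40·440 + 0.65·480) / 0.2900 = 488.00 / 0.2900 ≈ 1682.75862.
Intermediate flow from 1 to 2: z_12 = a_12 · x_2 = 0.25 × 488.00 / 0.2900 = 122.00 / 0.2900 ≈ 420.690.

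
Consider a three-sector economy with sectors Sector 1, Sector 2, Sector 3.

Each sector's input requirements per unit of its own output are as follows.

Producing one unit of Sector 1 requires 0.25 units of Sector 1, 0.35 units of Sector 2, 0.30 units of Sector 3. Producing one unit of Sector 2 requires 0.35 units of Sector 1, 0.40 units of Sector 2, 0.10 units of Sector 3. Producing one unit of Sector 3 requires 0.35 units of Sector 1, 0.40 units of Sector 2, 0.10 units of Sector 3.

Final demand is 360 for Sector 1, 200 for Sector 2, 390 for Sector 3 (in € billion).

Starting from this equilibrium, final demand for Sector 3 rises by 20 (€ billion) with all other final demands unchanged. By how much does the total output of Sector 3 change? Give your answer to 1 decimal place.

I − A =
  [   0.75    -0.35    -0.35]
  [  -0.35     0.60    -0.40]
  [  -0.30    -0.10     0.90]
Cofactors of I−A, C_ij = (−1)^(i+j)·(minor ij) (rows/columns in the sector order above):
  C_11 = (0.60)(0.90) − (-0.40)(-0.10) = 0.5000
  C_12 = −[(-0.35)(0.90) − (-0.40)(-0.30)] = 0.4350
  C_13 = (-0.35)(-0.10) − (0.60)(-0.30) = 0.2150
  C_21 = −[(-0.35)(0.90) − (-0.35)(-0.10)] = 0.3500
  C_22 = (0.75)(0.90) − (-0.35)(-0.30) = 0.5700
  C_23 = −[(0.75)(-0.10) − (-0.35)(-0.30)] = 0.1800
  C_31 = (-0.35)(-0.40) − (-0.35)(0.60) = 0.3500
  C_32 = −[(0.75)(-0.40) − (-0.35)(-0.35)] = 0.4225
  C_33 = (0.75)(0.60) − (-0.35)(-0.35) = 0.3275
det(I−A) = Σ_j (I−A)_1j·C_1j = (0.75)(0.5000) + (-0.35)(0.4350) + (-0.35)(0.2150) = 0.1475
adj(I−A) = Cᵀ =
  [ 0.5000   0.3500   0.3500]
  [ 0.4350   0.5700   0.4225]
  [ 0.2150   0.1800   0.3275]
(I − A)⁻¹ = adj(I−A) / det(I−A) ≈
  [   3.3898     2.3729     2.3729]
  [   2.9492     3.8644     2.8644]
  [   1.4576     1.2203     2.2203]
Δx = (I − A)⁻¹ Δd with Δd having +20 in the Sector 3 component and 0 elsewhere.
So Δx_3 = L_33 · (+20), where L_33 = adj(I−A)_33 / det(I−A) = 0.3275 / 0.1475.
Δx_3 = 0.3275 × (+20) / 0.1475 = 6.55 / 0.1475 ≈ 44.4.

Δx_3 = 44.4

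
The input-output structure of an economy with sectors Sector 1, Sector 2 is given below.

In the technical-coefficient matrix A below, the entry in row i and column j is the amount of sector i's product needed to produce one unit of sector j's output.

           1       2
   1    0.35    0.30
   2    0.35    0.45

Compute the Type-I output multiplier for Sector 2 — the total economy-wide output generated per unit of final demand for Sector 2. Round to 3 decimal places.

I − A =
  [   0.65    -0.30]
  [  -0.35     0.55]
det(I−A) = (0.65)(0.55) − (-0.30)(-0.35) = 0.2525
adj(I−A) = [[0.55, 0.30], [0.35, 0.65]]
(I − A)⁻¹ = adj(I−A) / det(I−A) ≈
  [   2.1782     1.1881]
  [   1.3861     2.5743]
The output multiplier for sector j is the column-j sum of the Leontief inverse (I − A)⁻¹ = adj(I−A) / det(I−A).
Column 2 of adj(I−A): (0.30, 0.65); det(I−A) = 0.2525.
m_2 = (0.30 + 0.65) / 0.2525 = 0.95 / 0.2525 ≈ 3.762.

m_2 = 3.762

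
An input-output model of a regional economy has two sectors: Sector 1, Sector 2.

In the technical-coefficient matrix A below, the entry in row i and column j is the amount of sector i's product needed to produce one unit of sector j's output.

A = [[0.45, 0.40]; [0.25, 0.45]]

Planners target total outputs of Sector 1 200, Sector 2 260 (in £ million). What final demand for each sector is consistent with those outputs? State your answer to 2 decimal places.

d_1 = 6.00, d_2 = 93.00

I − A =
  [   0.55    -0.40]
  [  -0.25     0.55]
d = (I − A) x:
  d_1 = (+0.55)·200 + (-0.40)·260 = 6.00
  d_2 = (-0.25)·200 + (+0.55)·260 = 93.00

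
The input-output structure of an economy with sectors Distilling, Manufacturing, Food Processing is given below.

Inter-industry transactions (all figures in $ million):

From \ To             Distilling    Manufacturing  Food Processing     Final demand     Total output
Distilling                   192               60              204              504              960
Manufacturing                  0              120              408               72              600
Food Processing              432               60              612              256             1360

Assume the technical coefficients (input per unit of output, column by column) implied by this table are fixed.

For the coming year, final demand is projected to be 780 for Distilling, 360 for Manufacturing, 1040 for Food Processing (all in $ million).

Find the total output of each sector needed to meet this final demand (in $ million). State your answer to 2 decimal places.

Technical coefficients a_ij = z_ij / X_j:
  a_DD = 192/960 = 0.20, a_MD = 0/960 = 0.00, a_FD = 432/960 = 0.45
  a_DM = 60/600 = 0.10, a_MM = 120/600 = 0.20, a_FM = 60/600 = 0.10
  a_DF = 204/1360 = 0.15, a_MF = 408/1360 = 0.30, a_FF = 612/1360 = 0.45
I − A =
  [   0.80    -0.10    -0.15]
  [   0.00     0.80    -0.30]
  [  -0.45    -0.10     0.55]
Cofactors of I−A, C_ij = (−1)^(i+j)·(minor ij) (rows/columns in the sector order above):
  C_11 = (0.80)(0.55) − (-0.30)(-0.10) = 0.4100
  C_12 = −[(0.00)(0.55) − (-0.30)(-0.45)] = 0.1350
  C_13 = (0.00)(-0.10) − (0.80)(-0.45) = 0.3600
  C_21 = −[(-0.10)(0.55) − (-0.15)(-0.10)] = 0.0700
  C_22 = (0.80)(0.55) − (-0.15)(-0.45) = 0.3725
  C_23 = −[(0.80)(-0.10) − (-0.10)(-0.45)] = 0.1250
  C_31 = (-0.10)(-0.30) − (-0.15)(0.80) = 0.1500
  C_32 = −[(0.80)(-0.30) − (-0.15)(0.00)] = 0.2400
  C_33 = (0.80)(0.80) − (-0.10)(0.00) = 0.6400
det(I−A) = Σ_j (I−A)_1j·C_1j = (0.80)(0.4100) + (-0.10)(0.1350) + (-0.15)(0.3600) = 0.2605
adj(I−A) = Cᵀ =
  [ 0.4100   0.0700   0.1500]
  [ 0.1350   0.3725   0.2400]
  [ 0.3600   0.1250   0.6400]
(I − A)⁻¹ = adj(I−A) / det(I−A) ≈
  [   1.5739     0.2687     0.5758]
  [   0.5182     1.4299     0.9213]
  [   1.3820     0.4798     2.4568]
x = (I − A)⁻¹ d = adj(I−A)·d / det(I−A), with det(I−A) = 0.2605:
  x_D = (0.4100·780 + 0.0700·360 + 0.1500·1040) / 0.2605 = 501.00 / 0.2605 ≈ 1923.22
  x_M = (0.1350·780 + 0.3725·360 + 0.2400·1040) / 0.2605 = 489.00 / 0.2605 ≈ 1877.16
  x_F = (0.3600·780 + 0.1250·360 + 0.6400·1040) / 0.2605 = 991.40 / 0.2605 ≈ 3805.76

x_D = 1923.22, x_M = 1877.16, x_F = 3805.76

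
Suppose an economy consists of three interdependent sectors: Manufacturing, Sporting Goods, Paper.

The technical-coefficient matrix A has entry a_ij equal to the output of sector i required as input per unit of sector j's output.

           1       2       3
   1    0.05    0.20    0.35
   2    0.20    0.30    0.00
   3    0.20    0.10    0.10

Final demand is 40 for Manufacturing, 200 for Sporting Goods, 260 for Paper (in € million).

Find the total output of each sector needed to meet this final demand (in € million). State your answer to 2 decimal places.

x_1 = 260.41, x_2 = 360.12, x_3 = 386.77

I − A =
  [   0.95    -0.20    -0.35]
  [  -0.20     0.70     0.00]
  [  -0.20    -0.10     0.90]
Cofactors of I−A, C_ij = (−1)^(i+j)·(minor ij) (rows/columns in the sector order above):
  C_11 = (0.70)(0.90) − (0.00)(-0.10) = 0.6300
  C_12 = −[(-0.20)(0.90) − (0.00)(-0.20)] = 0.1800
  C_13 = (-0.20)(-0.10) − (0.70)(-0.20) = 0.1600
  C_21 = −[(-0.20)(0.90) − (-0.35)(-0.10)] = 0.2150
  C_22 = (0.95)(0.90) − (-0.35)(-0.20) = 0.7850
  C_23 = −[(0.95)(-0.10) − (-0.20)(-0.20)] = 0.1350
  C_31 = (-0.20)(0.00) − (-0.35)(0.70) = 0.2450
  C_32 = −[(0.95)(0.00) − (-0.35)(-0.20)] = 0.0700
  C_33 = (0.95)(0.70) − (-0.20)(-0.20) = 0.6250
det(I−A) = Σ_j (I−A)_1j·C_1j = (0.95)(0.6300) + (-0.20)(0.1800) + (-0.35)(0.1600) = 0.5065
adj(I−A) = Cᵀ =
  [ 0.6300   0.2150   0.2450]
  [ 0.1800   0.7850   0.0700]
  [ 0.1600   0.1350   0.6250]
(I − A)⁻¹ = adj(I−A) / det(I−A) ≈
  [   1.2438     0.4245     0.4837]
  [   0.3554     1.5499     0.1382]
  [   0.3159     0.2665     1.2340]
x = (I − A)⁻¹ d = adj(I−A)·d / det(I−A), with det(I−A) = 0.5065:
  x_1 = (0.6300·40 + 0.2150·200 + 0.2450·260) / 0.5065 = 131.90 / 0.5065 ≈ 260.41
  x_2 = (0.1800·40 + 0.7850·200 + 0.0700·260) / 0.5065 = 182.40 / 0.5065 ≈ 360.12
  x_3 = (0.1600·40 + 0.1350·200 + 0.6250·260) / 0.5065 = 195.90 / 0.5065 ≈ 386.77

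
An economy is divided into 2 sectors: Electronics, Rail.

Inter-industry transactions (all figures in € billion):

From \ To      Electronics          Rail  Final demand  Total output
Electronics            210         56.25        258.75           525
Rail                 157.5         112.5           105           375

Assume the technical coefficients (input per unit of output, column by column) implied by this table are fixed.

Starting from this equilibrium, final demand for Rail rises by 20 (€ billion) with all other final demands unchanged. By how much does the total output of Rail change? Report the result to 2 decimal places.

Δx_2 = 32.00

Technical coefficients a_ij = z_ij / X_j:
  a_11 = 210/525 = 0.40, a_21 = 157.5/525 = 0.30
  a_12 = 56.25/375 = 0.15, a_22 = 112.5/375 = 0.30
I − A =
  [   0.60    -0.15]
  [  -0.30     0.70]
det(I−A) = (0.60)(0.70) − (-0.15)(-0.30) = 0.3750
adj(I−A) = [[0.70, 0.15], [0.30, 0.60]]
(I − A)⁻¹ = adj(I−A) / det(I−A) ≈
  [   1.8667     0.4000]
  [   0.8000     1.6000]
Δx = (I − A)⁻¹ Δd with Δd having +20 in the Rail component and 0 elsewhere.
So Δx_2 = L_22 · (+20), where L_22 = adj(I−A)_22 / det(I−A) = 0.60 / 0.3750.
Δx_2 = 0.60 × (+20) / 0.3750 = 12.00 / 0.3750 = 32.00.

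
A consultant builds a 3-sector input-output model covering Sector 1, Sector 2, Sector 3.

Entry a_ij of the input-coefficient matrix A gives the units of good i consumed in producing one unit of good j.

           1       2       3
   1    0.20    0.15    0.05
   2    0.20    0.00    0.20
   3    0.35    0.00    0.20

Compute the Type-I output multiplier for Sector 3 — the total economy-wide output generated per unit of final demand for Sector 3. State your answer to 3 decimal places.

I − A =
  [   0.80    -0.15    -0.05]
  [  -0.20     1.00    -0.20]
  [  -0.35     0.00     0.80]
Cofactors of I−A, C_ij = (−1)^(i+j)·(minor ij) (rows/columns in the sector order above):
  C_11 = (1.00)(0.80) − (-0.20)(0.00) = 0.8000
  C_12 = −[(-0.20)(0.80) − (-0.20)(-0.35)] = 0.2300
  C_13 = (-0.20)(0.00) − (1.00)(-0.35) = 0.3500
  C_21 = −[(-0.15)(0.80) − (-0.05)(0.00)] = 0.1200
  C_22 = (0.80)(0.80) − (-0.05)(-0.35) = 0.6225
  C_23 = −[(0.80)(0.00) − (-0.15)(-0.35)] = 0.0525
  C_31 = (-0.15)(-0.20) − (-0.05)(1.00) = 0.0800
  C_32 = −[(0.80)(-0.20) − (-0.05)(-0.20)] = 0.1700
  C_33 = (0.80)(1.00) − (-0.15)(-0.20) = 0.7700
det(I−A) = Σ_j (I−A)_1j·C_1j = (0.80)(0.8000) + (-0.15)(0.2300) + (-0.05)(0.3500) = 0.5880
adj(I−A) = Cᵀ =
  [ 0.8000   0.1200   0.0800]
  [ 0.2300   0.6225   0.1700]
  [ 0.3500   0.0525   0.7700]
(I − A)⁻¹ = adj(I−A) / det(I−A) ≈
  [   1.3605     0.2041     0.1361]
  [   0.3912     1.0587     0.2891]
  [   0.5952     0.0893     1.3095]
The output multiplier for sector j is the column-j sum of the Leontief inverse (I − A)⁻¹ = adj(I−A) / det(I−A).
Column 3 of adj(I−A): (0.0800, 0.1700, 0.7700); det(I−A) = 0.5880.
m_3 = (0.0800 + 0.1700 + 0.7700) / 0.5880 = 1.02 / 0.5880 ≈ 1.735.

m_3 = 1.735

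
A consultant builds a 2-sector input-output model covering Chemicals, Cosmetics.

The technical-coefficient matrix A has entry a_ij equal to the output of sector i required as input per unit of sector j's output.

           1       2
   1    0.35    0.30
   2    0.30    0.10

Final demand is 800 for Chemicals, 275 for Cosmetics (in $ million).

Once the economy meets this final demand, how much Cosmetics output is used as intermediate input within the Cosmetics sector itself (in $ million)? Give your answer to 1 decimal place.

I − A =
  [   0.65    -0.30]
  [  -0.30     0.90]
det(I−A) = (0.65)(0.90) − (-0.30)(-0.30) = 0.4950
adj(I−A) = [[0.90, 0.30], [0.30, 0.65]]
(I − A)⁻¹ = adj(I−A) / det(I−A) ≈
  [   1.8182     0.6061]
  [   0.6061     1.3131]
First solve x = (I − A)⁻¹ d = adj(I−A)·d / det(I−A); in particular x_2 = (0.30·800 + 0.65·275) / 0.4950 = 418.75 / 0.4950 ≈ 845.960.
Intermediate flow from 2 to 2: z_22 = a_22 · x_2 = 0.10 × 418.75 / 0.4950 = 41.875 / 0.4950 ≈ 84.6.

z_22 = 84.6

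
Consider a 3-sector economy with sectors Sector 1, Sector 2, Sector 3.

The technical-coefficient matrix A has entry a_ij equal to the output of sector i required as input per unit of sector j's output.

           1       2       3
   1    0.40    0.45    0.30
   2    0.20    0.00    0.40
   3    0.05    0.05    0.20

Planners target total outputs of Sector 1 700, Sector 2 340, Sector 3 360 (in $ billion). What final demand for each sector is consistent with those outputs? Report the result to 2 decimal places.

d_1 = 159.00, d_2 = 56.00, d_3 = 236.00

I − A =
  [   0.60    -0.45    -0.30]
  [  -0.20     1.00    -0.40]
  [  -0.05    -0.05     0.80]
d = (I − A) x:
  d_1 = (+0.60)·700 + (-0.45)·340 + (-0.30)·360 = 159.00
  d_2 = (-0.20)·700 + (+1.00)·340 + (-0.40)·360 = 56.00
  d_3 = (-0.05)·700 + (-0.05)·340 + (+0.80)·360 = 236.00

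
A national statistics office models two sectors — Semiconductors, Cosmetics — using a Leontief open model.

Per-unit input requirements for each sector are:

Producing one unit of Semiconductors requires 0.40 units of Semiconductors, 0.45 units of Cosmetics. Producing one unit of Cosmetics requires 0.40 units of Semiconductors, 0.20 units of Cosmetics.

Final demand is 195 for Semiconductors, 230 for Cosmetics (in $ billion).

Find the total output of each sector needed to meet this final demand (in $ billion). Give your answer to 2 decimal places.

I − A =
  [   0.60    -0.40]
  [  -0.45     0.80]
det(I−A) = (0.60)(0.80) − (-0.40)(-0.45) = 0.3000
adj(I−A) = [[0.80, 0.40], [0.45, 0.60]]
(I − A)⁻¹ = adj(I−A) / det(I−A) ≈
  [   2.6667     1.3333]
  [   1.5000     2.0000]
x = (I − A)⁻¹ d = adj(I−A)·d / det(I−A), with det(I−A) = 0.3000:
  x_S = (0.80·195 + 0.40·230) / 0.3000 = 248.00 / 0.3000 ≈ 826.67
  x_C = (0.45·195 + 0.60·230) / 0.3000 = 225.75 / 0.3000 = 752.50

x_S = 826.67, x_C = 752.50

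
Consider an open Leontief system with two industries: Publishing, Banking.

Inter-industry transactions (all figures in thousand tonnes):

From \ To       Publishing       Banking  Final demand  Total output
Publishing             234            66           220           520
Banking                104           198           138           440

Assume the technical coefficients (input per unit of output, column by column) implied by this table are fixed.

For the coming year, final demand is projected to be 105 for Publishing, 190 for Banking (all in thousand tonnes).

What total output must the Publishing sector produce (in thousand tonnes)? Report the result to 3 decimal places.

x_1 = 316.514

Technical coefficients a_ij = z_ij / X_j:
  a_11 = 234/520 = 0.45, a_21 = 104/520 = 0.20
  a_12 = 66/440 = 0.15, a_22 = 198/440 = 0.45
I − A =
  [   0.55    -0.15]
  [  -0.20     0.55]
det(I−A) = (0.55)(0.55) − (-0.15)(-0.20) = 0.2725
adj(I−A) = [[0.55, 0.15], [0.20, 0.55]]
(I − A)⁻¹ = adj(I−A) / det(I−A) ≈
  [   2.0183     0.5505]
  [   0.7339     2.0183]
x = (I − A)⁻¹ d = adj(I−A)·d / det(I−A), with det(I−A) = 0.2725:
  x_1 = (0.55·105 + 0.15·190) / 0.2725 = 86.25 / 0.2725 ≈ 316.514
  x_2 = (0.20·105 + 0.55·190) / 0.2725 = 125.50 / 0.2725 ≈ 460.550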